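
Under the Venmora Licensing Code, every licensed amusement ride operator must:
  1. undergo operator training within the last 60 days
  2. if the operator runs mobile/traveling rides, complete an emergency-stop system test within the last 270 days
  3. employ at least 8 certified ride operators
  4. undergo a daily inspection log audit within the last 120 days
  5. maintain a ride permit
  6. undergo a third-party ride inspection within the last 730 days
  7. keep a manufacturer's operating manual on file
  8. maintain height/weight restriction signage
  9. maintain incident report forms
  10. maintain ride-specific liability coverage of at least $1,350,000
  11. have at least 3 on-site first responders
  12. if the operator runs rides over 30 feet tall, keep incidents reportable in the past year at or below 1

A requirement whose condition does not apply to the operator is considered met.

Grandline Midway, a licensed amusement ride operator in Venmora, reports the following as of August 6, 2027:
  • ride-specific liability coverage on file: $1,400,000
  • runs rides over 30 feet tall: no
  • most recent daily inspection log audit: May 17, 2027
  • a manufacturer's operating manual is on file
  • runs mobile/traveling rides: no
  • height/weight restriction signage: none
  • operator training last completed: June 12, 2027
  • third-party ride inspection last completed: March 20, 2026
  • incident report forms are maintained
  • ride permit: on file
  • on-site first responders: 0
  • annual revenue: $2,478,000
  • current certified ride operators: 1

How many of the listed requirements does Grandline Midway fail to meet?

3

1. operator training 55 days ago vs limit 60 → met
2. condition 'runs mobile/traveling rides' does not hold → requirement n/a → met
3. certified ride operators 1 < 8 → not met
4. daily inspection log audit 81 days ago vs limit 120 → met
5. ride permit present → met
6. third-party ride inspection 504 days ago vs limit 730 → met
7. manufacturer's operating manual present → met
8. height/weight restriction signage absent → not met
9. incident report forms present → met
10. ride-specific liability coverage $1,400,000 ≥ $1,350,000 → met
11. on-site first responders 0 < 3 → not met
12. condition 'runs rides over 30 feet tall' does not hold → requirement n/a → met
Not met: 3 of 12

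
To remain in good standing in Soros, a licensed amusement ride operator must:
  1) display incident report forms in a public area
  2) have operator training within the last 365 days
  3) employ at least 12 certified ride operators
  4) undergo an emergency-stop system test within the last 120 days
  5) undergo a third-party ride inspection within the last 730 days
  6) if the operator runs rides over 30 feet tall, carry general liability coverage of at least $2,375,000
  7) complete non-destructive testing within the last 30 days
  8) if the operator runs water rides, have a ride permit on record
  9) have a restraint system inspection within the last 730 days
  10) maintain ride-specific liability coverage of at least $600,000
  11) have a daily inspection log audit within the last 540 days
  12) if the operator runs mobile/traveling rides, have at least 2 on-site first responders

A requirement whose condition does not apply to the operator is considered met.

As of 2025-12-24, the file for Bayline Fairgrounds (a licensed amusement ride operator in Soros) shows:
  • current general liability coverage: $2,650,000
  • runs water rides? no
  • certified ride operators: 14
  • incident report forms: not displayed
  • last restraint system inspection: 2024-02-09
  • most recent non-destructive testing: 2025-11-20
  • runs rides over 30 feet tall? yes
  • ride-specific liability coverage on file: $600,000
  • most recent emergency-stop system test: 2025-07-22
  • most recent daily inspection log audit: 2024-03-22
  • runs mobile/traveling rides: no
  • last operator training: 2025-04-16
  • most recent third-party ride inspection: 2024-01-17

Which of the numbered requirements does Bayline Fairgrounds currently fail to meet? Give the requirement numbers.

1, 4, 7, 11

1. incident report forms absent → not met
2. operator training 252 days ago vs limit 365 → met
3. certified ride operators 14 ≥ 12 → met
4. emergency-stop system test 155 days ago vs limit 120 → not met
5. third-party ride inspection 707 days ago vs limit 730 → met
6. condition 'runs rides over 30 feet tall' holds; general liability coverage $2,650,000 ≥ $2,375,000 → met
7. non-destructive testing 34 days ago vs limit 30 → not met
8. condition 'runs water rides' does not hold → requirement n/a → met
9. restraint system inspection 684 days ago vs limit 730 → met
10. ride-specific liability coverage $600,000 ≥ $600,000 → met
11. daily inspection log audit 642 days ago vs limit 540 → not met
12. condition 'runs mobile/traveling rides' does not hold → requirement n/a → met
Not met: 1, 4, 7, 11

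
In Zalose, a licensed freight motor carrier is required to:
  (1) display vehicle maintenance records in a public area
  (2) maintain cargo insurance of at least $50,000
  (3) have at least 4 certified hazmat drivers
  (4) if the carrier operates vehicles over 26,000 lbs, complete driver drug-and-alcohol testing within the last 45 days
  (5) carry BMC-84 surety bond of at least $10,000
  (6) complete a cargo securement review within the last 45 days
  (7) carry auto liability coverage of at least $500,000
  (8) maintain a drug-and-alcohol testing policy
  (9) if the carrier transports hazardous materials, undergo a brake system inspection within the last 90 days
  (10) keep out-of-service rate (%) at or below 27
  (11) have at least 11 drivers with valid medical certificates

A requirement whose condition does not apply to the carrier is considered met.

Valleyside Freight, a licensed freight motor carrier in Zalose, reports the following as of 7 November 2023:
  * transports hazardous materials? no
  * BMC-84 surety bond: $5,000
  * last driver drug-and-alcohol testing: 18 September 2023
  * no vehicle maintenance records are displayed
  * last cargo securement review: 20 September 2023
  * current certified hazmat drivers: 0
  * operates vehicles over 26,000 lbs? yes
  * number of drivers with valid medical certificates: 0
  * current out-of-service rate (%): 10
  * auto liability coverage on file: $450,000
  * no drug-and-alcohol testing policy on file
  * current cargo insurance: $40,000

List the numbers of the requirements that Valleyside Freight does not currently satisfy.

1. vehicle maintenance records absent → not met
2. cargo insurance $40,000 < $50,000 → not met
3. certified hazmat drivers 0 < 4 → not met
4. condition 'operates vehicles over 26,000 lbs' holds; driver drug-and-alcohol testing 50 days ago vs limit 45 → not met
5. BMC-84 surety bond $5,000 < $10,000 → not met
6. cargo securement review 48 days ago vs limit 45 → not met
7. auto liability coverage $450,000 < $500,000 → not met
8. drug-and-alcohol testing policy absent → not met
9. condition 'transports hazardous materials' does not hold → requirement n/a → met
10. out-of-service rate (%) 10 ≤ 27 → met
11. drivers with valid medical certificates 0 < 11 → not met
Not met: 1, 2, 3, 4, 5, 6, 7, 8, 11

1, 2, 3, 4, 5, 6, 7, 8, 11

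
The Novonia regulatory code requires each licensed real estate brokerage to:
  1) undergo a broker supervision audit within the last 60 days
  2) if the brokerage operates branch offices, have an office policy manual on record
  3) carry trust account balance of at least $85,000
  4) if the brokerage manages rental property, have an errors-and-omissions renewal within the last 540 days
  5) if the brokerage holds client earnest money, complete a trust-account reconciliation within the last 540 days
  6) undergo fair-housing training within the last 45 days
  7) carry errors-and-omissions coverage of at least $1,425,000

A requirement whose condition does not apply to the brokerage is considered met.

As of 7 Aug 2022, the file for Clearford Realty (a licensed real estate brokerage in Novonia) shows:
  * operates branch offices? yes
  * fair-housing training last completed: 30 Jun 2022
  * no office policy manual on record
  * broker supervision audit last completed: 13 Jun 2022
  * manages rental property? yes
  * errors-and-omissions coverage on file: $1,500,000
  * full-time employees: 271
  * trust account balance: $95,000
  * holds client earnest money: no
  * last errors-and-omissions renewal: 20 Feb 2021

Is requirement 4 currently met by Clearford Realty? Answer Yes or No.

Yes

4. condition 'manages rental property' holds; errors-and-omissions renewal 533 days ago vs limit 540 → met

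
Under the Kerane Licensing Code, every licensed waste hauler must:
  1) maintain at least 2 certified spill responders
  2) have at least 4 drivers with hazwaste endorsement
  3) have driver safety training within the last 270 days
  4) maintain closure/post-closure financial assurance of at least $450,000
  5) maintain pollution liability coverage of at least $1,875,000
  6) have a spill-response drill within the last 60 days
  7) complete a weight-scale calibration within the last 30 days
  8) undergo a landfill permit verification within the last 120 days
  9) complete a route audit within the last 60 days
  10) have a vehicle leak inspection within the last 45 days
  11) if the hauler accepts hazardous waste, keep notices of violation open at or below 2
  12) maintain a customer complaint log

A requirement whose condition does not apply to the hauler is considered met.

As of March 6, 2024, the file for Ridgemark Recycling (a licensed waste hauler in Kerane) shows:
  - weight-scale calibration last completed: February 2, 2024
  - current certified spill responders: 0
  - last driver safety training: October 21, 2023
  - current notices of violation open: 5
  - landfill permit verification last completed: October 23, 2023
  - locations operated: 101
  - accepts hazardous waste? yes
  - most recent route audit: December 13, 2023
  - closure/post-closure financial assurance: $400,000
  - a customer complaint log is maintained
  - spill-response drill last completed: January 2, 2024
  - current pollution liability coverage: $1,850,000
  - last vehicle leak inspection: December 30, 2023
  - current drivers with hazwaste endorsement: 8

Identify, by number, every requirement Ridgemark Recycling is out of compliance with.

1, 4, 5, 6, 7, 8, 9, 10, 11

1. certified spill responders 0 < 2 → not met
2. drivers with hazwaste endorsement 8 ≥ 4 → met
3. driver safety training 137 days ago vs limit 270 → met
4. closure/post-closure financial assurance $400,000 < $450,000 → not met
5. pollution liability coverage $1,850,000 < $1,875,000 → not met
6. spill-response drill 64 days ago vs limit 60 → not met
7. weight-scale calibration 33 days ago vs limit 30 → not met
8. landfill permit verification 135 days ago vs limit 120 → not met
9. route audit 84 days ago vs limit 60 → not met
10. vehicle leak inspection 67 days ago vs limit 45 → not met
11. condition 'accepts hazardous waste' holds; notices of violation open 5 > 2 → not met
12. customer complaint log present → met
Not met: 1, 4, 5, 6, 7, 8, 9, 10, 11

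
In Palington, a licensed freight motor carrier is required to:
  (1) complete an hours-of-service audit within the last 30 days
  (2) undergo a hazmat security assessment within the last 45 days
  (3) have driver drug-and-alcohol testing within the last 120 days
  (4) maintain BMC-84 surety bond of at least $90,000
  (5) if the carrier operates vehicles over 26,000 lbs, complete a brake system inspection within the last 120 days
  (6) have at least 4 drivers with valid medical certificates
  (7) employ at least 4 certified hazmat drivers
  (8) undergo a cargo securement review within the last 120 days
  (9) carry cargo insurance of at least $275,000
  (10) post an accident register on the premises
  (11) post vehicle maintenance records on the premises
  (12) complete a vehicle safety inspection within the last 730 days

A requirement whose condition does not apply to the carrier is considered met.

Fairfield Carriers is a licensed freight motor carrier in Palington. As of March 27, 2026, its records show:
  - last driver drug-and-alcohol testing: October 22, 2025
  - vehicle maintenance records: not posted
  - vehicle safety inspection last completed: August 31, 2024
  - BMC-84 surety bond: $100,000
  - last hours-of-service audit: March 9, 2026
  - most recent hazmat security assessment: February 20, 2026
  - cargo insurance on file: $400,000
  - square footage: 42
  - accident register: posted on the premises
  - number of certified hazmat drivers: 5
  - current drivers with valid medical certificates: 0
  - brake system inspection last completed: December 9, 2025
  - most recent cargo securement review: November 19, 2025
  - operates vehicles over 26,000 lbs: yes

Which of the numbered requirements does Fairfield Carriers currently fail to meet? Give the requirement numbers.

1. hours-of-service audit 18 days ago vs limit 30 → met
2. hazmat security assessment 35 days ago vs limit 45 → met
3. driver drug-and-alcohol testing 156 days ago vs limit 120 → not met
4. BMC-84 surety bond $100,000 ≥ $90,000 → met
5. condition 'operates vehicles over 26,000 lbs' holds; brake system inspection 108 days ago vs limit 120 → met
6. drivers with valid medical certificates 0 < 4 → not met
7. certified hazmat drivers 5 ≥ 4 → met
8. cargo securement review 128 days ago vs limit 120 → not met
9. cargo insurance $400,000 ≥ $275,000 → met
10. accident register present → met
11. vehicle maintenance records absent → not met
12. vehicle safety inspection 573 days ago vs limit 730 → met
Not met: 3, 6, 8, 11

3, 6, 8, 11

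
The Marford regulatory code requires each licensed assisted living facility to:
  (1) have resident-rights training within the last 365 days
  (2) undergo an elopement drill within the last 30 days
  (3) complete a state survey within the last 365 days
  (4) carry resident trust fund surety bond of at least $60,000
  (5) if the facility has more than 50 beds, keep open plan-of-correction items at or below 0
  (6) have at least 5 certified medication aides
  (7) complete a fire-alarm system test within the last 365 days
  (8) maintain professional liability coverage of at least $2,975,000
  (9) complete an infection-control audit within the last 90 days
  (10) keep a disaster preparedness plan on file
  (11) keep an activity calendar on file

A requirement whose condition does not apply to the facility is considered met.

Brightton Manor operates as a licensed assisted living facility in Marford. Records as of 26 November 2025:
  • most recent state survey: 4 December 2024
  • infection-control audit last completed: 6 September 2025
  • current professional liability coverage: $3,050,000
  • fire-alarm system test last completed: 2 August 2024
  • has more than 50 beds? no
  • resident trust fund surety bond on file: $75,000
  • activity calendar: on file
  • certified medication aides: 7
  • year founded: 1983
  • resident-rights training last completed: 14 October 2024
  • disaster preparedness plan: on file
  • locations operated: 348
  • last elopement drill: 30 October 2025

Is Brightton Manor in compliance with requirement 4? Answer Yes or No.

Yes

4. resident trust fund surety bond $75,000 ≥ $60,000 → met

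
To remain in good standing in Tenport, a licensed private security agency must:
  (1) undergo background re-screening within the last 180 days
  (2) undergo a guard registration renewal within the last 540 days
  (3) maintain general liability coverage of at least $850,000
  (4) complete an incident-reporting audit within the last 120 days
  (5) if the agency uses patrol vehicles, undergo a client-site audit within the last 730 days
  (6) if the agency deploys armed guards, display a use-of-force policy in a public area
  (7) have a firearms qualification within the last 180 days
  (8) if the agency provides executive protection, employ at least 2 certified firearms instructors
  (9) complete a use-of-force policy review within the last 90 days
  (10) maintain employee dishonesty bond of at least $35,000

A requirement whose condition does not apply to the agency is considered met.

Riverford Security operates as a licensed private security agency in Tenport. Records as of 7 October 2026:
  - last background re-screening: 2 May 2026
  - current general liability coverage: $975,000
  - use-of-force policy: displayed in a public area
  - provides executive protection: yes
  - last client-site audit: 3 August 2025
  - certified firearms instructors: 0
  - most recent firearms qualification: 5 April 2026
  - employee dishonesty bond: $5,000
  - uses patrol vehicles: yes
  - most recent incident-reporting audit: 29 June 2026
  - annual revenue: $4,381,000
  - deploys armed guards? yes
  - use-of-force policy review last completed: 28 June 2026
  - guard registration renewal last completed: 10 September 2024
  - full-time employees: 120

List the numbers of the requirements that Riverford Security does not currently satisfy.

1. background re-screening 158 days ago vs limit 180 → met
2. guard registration renewal 757 days ago vs limit 540 → not met
3. general liability coverage $975,000 ≥ $850,000 → met
4. incident-reporting audit 100 days ago vs limit 120 → met
5. condition 'uses patrol vehicles' holds; client-site audit 430 days ago vs limit 730 → met
6. condition 'deploys armed guards' holds; use-of-force policy present → met
7. firearms qualification 185 days ago vs limit 180 → not met
8. condition 'provides executive protection' holds; certified firearms instructors 0 < 2 → not met
9. use-of-force policy review 101 days ago vs limit 90 → not met
10. employee dishonesty bond $5,000 < $35,000 → not met
Not met: 2, 7, 8, 9, 10

2, 7, 8, 9, 10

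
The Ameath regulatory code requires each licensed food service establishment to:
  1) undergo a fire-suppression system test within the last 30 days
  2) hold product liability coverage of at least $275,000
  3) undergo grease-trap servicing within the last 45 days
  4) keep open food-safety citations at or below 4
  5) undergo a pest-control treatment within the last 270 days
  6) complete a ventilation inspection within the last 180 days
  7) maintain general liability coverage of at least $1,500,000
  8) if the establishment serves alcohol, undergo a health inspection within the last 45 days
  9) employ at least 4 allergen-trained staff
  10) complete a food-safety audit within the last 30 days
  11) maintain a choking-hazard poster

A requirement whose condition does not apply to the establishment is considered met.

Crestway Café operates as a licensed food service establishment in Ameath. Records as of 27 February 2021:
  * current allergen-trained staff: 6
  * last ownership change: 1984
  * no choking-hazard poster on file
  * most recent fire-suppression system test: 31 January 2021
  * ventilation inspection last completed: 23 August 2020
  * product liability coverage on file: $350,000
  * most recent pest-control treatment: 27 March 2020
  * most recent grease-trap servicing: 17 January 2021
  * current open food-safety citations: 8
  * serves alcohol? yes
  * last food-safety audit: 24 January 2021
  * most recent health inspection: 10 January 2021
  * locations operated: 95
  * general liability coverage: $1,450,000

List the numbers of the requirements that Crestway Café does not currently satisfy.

4, 5, 6, 7, 8, 10, 11

1. fire-suppression system test 27 days ago vs limit 30 → met
2. product liability coverage $350,000 ≥ $275,000 → met
3. grease-trap servicing 41 days ago vs limit 45 → met
4. open food-safety citations 8 > 4 → not met
5. pest-control treatment 337 days ago vs limit 270 → not met
6. ventilation inspection 188 days ago vs limit 180 → not met
7. general liability coverage $1,450,000 < $1,500,000 → not met
8. condition 'serves alcohol' holds; health inspection 48 days ago vs limit 45 → not met
9. allergen-trained staff 6 ≥ 4 → met
10. food-safety audit 34 days ago vs limit 30 → not met
11. choking-hazard poster absent → not met
Not met: 4, 5, 6, 7, 8, 10, 11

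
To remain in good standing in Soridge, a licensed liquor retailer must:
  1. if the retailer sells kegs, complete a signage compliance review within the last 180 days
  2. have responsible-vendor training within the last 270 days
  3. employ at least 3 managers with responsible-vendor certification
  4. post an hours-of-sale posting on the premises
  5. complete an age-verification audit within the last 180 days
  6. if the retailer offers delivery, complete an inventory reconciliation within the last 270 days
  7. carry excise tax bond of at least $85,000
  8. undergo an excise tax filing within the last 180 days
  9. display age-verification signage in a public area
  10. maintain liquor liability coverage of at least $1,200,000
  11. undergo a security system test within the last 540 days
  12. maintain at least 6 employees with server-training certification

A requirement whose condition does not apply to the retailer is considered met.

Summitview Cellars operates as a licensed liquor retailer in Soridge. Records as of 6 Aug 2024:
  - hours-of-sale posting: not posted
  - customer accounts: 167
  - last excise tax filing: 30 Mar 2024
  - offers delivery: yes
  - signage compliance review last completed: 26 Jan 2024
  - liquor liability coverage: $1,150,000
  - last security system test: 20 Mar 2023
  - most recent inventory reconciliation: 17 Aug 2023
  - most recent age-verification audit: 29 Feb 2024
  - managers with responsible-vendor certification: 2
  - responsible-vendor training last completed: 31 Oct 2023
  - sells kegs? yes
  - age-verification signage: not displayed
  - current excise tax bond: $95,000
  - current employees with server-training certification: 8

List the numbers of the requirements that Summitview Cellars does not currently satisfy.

1, 2, 3, 4, 6, 9, 10

1. condition 'sells kegs' holds; signage compliance review 193 days ago vs limit 180 → not met
2. responsible-vendor training 280 days ago vs limit 270 → not met
3. managers with responsible-vendor certification 2 < 3 → not met
4. hours-of-sale posting absent → not met
5. age-verification audit 159 days ago vs limit 180 → met
6. condition 'offers delivery' holds; inventory reconciliation 355 days ago vs limit 270 → not met
7. excise tax bond $95,000 ≥ $85,000 → met
8. excise tax filing 129 days ago vs limit 180 → met
9. age-verification signage absent → not met
10. liquor liability coverage $1,150,000 < $1,200,000 → not met
11. security system test 505 days ago vs limit 540 → met
12. employees with server-training certification 8 ≥ 6 → met
Not met: 1, 2, 3, 4, 6, 9, 10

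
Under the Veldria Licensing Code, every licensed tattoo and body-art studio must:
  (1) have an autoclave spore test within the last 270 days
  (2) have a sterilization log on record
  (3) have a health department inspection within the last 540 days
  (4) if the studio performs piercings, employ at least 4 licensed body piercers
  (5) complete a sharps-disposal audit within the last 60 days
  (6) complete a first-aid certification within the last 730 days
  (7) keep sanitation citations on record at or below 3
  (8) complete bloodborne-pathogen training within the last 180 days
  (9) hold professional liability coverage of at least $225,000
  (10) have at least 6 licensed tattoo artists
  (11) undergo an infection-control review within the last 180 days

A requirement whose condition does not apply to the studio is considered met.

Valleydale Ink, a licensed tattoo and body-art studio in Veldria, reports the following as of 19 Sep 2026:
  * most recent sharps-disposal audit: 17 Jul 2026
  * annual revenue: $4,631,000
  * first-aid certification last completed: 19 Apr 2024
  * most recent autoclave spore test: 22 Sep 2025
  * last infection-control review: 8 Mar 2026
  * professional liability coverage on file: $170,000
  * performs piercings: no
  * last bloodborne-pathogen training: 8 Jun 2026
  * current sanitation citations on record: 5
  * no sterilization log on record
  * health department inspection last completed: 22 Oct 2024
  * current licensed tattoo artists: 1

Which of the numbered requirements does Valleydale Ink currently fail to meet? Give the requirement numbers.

1. autoclave spore test 362 days ago vs limit 270 → not met
2. sterilization log absent → not met
3. health department inspection 697 days ago vs limit 540 → not met
4. condition 'performs piercings' does not hold → requirement n/a → met
5. sharps-disposal audit 64 days ago vs limit 60 → not met
6. first-aid certification 883 days ago vs limit 730 → not met
7. sanitation citations on record 5 > 3 → not met
8. bloodborne-pathogen training 103 days ago vs limit 180 → met
9. professional liability coverage $170,000 < $225,000 → not met
10. licensed tattoo artists 1 < 6 → not met
11. infection-control review 195 days ago vs limit 180 → not met
Not met: 1, 2, 3, 5, 6, 7, 9, 10, 11

1, 2, 3, 5, 6, 7, 9, 10, 11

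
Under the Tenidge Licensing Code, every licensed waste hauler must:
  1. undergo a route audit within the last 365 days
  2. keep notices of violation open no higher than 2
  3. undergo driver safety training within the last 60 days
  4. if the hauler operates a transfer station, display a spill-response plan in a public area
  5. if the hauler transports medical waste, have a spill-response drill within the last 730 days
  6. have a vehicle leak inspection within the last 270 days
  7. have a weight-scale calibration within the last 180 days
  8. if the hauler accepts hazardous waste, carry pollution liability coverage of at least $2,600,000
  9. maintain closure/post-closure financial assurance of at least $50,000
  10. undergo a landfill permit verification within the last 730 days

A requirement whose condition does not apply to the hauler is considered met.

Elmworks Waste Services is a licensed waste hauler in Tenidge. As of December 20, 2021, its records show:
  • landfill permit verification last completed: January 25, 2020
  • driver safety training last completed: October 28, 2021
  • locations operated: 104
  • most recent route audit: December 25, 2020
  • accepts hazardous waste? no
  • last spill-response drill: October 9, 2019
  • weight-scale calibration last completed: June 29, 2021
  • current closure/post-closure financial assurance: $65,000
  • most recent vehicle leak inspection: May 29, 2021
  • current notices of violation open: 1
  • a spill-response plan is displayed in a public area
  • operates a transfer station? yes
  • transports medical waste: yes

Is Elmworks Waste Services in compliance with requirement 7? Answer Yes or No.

Yes

7. weight-scale calibration 174 days ago vs limit 180 → met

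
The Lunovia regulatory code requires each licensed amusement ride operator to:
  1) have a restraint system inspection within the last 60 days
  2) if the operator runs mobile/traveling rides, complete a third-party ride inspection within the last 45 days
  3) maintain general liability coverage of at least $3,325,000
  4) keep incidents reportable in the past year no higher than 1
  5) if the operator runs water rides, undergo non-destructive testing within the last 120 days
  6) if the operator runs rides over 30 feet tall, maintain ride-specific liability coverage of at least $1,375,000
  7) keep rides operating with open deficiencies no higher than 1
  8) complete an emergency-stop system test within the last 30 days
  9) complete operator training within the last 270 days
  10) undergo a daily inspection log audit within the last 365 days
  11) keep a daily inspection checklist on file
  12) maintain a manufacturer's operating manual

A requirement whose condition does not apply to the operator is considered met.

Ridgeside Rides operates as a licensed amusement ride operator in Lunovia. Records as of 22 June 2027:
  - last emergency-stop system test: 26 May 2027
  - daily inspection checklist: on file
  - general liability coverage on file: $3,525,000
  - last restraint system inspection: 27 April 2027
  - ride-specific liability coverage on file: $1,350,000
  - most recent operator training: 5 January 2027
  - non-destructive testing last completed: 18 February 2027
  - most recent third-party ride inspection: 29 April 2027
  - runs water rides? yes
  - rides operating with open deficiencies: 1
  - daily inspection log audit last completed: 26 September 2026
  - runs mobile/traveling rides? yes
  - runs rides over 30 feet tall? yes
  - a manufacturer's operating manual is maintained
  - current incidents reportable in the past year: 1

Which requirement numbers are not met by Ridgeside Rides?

2, 5, 6

1. restraint system inspection 56 days ago vs limit 60 → met
2. condition 'runs mobile/traveling rides' holds; third-party ride inspection 54 days ago vs limit 45 → not met
3. general liability coverage $3,525,000 ≥ $3,325,000 → met
4. incidents reportable in the past year 1 ≤ 1 → met
5. condition 'runs water rides' holds; non-destructive testing 124 days ago vs limit 120 → not met
6. condition 'runs rides over 30 feet tall' holds; ride-specific liability coverage $1,350,000 < $1,375,000 → not met
7. rides operating with open deficiencies 1 ≤ 1 → met
8. emergency-stop system test 27 days ago vs limit 30 → met
9. operator training 168 days ago vs limit 270 → met
10. daily inspection log audit 269 days ago vs limit 365 → met
11. daily inspection checklist present → met
12. manufacturer's operating manual present → met
Not met: 2, 5, 6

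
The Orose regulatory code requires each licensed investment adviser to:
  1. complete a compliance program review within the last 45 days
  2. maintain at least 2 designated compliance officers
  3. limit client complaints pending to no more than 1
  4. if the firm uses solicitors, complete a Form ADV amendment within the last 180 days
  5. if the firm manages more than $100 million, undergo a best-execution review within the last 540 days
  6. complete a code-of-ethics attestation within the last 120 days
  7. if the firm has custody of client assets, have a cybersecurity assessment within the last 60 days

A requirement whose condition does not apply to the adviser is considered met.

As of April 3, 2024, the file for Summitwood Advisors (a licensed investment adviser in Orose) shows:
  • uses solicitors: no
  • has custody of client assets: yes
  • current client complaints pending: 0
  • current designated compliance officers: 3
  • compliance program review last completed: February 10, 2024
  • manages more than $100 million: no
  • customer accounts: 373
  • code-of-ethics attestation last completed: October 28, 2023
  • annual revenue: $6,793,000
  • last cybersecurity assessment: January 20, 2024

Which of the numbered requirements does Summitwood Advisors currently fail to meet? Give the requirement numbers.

1. compliance program review 53 days ago vs limit 45 → not met
2. designated compliance officers 3 ≥ 2 → met
3. client complaints pending 0 ≤ 1 → met
4. condition 'uses solicitors' does not hold → requirement n/a → met
5. condition 'manages more than $100 million' does not hold → requirement n/a → met
6. code-of-ethics attestation 158 days ago vs limit 120 → not met
7. condition 'has custody of client assets' holds; cybersecurity assessment 74 days ago vs limit 60 → not met
Not met: 1, 6, 7

1, 6, 7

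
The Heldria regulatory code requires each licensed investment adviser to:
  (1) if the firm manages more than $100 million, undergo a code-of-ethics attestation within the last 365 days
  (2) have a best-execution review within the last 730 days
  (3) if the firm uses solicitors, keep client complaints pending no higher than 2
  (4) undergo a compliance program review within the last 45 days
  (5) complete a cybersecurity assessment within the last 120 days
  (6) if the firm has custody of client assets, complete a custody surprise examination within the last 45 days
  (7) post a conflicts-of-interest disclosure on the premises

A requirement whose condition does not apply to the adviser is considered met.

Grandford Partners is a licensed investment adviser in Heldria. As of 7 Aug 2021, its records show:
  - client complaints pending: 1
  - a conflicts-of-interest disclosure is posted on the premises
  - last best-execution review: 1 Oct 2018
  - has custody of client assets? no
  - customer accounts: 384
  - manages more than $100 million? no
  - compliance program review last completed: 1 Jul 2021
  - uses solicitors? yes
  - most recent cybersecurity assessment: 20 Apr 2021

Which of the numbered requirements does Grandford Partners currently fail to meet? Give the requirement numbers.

2

1. condition 'manages more than $100 million' does not hold → requirement n/a → met
2. best-execution review 1041 days ago vs limit 730 → not met
3. condition 'uses solicitors' holds; client complaints pending 1 ≤ 2 → met
4. compliance program review 37 days ago vs limit 45 → met
5. cybersecurity assessment 109 days ago vs limit 120 → met
6. condition 'has custody of client assets' does not hold → requirement n/a → met
7. conflicts-of-interest disclosure present → met
Not met: 2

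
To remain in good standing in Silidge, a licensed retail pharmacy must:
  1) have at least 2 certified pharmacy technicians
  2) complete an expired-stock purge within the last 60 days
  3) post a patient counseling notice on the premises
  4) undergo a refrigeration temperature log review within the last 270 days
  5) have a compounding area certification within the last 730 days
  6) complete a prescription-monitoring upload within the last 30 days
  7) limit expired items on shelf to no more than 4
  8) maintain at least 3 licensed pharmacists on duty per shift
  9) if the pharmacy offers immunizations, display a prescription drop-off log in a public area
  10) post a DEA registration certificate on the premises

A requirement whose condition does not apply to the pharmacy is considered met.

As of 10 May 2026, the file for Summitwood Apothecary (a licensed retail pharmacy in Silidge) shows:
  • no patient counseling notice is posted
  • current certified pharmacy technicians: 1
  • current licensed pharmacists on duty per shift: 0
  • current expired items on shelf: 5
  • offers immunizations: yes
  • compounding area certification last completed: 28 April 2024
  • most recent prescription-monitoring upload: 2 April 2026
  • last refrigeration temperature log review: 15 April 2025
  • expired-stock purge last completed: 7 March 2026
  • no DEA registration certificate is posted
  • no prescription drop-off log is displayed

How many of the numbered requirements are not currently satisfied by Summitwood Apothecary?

10

1. certified pharmacy technicians 1 < 2 → not met
2. expired-stock purge 64 days ago vs limit 60 → not met
3. patient counseling notice absent → not met
4. refrigeration temperature log review 390 days ago vs limit 270 → not met
5. compounding area certification 742 days ago vs limit 730 → not met
6. prescription-monitoring upload 38 days ago vs limit 30 → not met
7. expired items on shelf 5 > 4 → not met
8. licensed pharmacists on duty per shift 0 < 3 → not met
9. condition 'offers immunizations' holds; prescription drop-off log absent → not met
10. DEA registration certificate absent → not met
Not met: 10 of 10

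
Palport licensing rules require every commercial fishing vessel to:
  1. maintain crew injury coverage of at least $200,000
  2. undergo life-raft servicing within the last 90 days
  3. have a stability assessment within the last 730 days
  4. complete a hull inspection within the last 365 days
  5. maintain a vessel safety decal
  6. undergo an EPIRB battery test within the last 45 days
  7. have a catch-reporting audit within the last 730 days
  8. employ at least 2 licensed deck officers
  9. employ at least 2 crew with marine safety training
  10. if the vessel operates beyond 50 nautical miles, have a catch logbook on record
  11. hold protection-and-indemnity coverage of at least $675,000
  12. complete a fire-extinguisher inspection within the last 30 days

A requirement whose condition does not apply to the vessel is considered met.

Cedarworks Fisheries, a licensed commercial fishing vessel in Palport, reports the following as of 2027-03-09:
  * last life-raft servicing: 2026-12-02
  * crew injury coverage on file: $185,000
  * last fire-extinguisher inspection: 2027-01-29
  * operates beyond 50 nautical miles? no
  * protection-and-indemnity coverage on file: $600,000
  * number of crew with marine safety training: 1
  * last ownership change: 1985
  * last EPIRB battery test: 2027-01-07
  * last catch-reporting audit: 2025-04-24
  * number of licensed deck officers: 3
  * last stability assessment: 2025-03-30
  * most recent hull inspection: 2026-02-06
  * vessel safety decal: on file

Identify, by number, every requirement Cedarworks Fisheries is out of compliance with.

1, 2, 4, 6, 9, 11, 12

1. crew injury coverage $185,000 < $200,000 → not met
2. life-raft servicing 97 days ago vs limit 90 → not met
3. stability assessment 709 days ago vs limit 730 → met
4. hull inspection 396 days ago vs limit 365 → not met
5. vessel safety decal present → met
6. EPIRB battery test 61 days ago vs limit 45 → not met
7. catch-reporting audit 684 days ago vs limit 730 → met
8. licensed deck officers 3 ≥ 2 → met
9. crew with marine safety training 1 < 2 → not met
10. condition 'operates beyond 50 nautical miles' does not hold → requirement n/a → met
11. protection-and-indemnity coverage $600,000 < $675,000 → not met
12. fire-extinguisher inspection 39 days ago vs limit 30 → not met
Not met: 1, 2, 4, 6, 9, 11, 12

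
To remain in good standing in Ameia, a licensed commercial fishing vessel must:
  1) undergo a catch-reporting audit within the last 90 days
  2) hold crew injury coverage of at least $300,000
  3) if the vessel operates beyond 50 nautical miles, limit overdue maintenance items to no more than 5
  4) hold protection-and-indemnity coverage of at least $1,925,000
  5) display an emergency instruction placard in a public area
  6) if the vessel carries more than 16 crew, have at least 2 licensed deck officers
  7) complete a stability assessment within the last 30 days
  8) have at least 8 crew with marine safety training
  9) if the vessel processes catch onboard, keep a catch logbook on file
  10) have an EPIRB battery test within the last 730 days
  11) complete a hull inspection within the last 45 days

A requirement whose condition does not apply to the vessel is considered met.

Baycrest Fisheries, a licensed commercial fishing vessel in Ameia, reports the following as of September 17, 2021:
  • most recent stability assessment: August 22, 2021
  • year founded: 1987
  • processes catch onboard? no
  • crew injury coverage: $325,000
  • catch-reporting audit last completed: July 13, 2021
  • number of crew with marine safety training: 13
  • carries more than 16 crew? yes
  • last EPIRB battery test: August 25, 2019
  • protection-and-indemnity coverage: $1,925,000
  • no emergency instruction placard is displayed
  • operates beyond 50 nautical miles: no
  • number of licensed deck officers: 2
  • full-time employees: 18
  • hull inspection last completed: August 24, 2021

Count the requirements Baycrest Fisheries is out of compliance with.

1. catch-reporting audit 66 days ago vs limit 90 → met
2. crew injury coverage $325,000 ≥ $300,000 → met
3. condition 'operates beyond 50 nautical miles' does not hold → requirement n/a → met
4. protection-and-indemnity coverage $1,925,000 ≥ $1,925,000 → met
5. emergency instruction placard absent → not met
6. condition 'carries more than 16 crew' holds; licensed deck officers 2 ≥ 2 → met
7. stability assessment 26 days ago vs limit 30 → met
8. crew with marine safety training 13 ≥ 8 → met
9. condition 'processes catch onboard' does not hold → requirement n/a → met
10. EPIRB battery test 754 days ago vs limit 730 → not met
11. hull inspection 24 days ago vs limit 45 → met
Not met: 2 of 11

2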